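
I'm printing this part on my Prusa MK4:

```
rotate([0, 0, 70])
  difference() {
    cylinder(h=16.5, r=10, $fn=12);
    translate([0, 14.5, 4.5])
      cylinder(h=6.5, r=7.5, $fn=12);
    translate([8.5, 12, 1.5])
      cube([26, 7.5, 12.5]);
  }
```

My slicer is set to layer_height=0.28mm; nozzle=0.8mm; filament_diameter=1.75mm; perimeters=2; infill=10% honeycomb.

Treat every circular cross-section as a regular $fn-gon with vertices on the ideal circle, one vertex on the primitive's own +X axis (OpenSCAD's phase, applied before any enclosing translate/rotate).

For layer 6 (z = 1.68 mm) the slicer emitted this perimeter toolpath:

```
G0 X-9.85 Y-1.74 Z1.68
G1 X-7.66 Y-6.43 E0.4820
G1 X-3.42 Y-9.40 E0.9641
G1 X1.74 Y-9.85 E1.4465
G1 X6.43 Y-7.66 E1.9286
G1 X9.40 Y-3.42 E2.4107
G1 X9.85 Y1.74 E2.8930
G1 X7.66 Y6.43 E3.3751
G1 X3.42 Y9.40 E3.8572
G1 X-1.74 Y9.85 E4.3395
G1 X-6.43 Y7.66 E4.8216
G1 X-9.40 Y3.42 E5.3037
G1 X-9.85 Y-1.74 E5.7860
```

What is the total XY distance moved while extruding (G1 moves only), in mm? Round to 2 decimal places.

62.13 mm

Sum the Euclidean lengths of each G1 segment: total = 62.13 mm.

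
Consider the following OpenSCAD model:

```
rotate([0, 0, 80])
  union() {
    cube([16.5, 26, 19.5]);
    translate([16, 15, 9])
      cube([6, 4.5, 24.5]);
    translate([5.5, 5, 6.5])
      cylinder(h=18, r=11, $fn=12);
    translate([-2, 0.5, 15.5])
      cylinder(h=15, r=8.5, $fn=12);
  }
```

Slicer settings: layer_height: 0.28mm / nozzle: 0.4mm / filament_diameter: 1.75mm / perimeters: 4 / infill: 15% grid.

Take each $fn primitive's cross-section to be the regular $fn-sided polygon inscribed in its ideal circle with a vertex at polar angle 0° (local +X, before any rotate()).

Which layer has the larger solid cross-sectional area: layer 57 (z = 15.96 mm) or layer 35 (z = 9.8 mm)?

layer 57 (z = 15.96 mm)

Layer 57 (z = 15.96): the cube (footprint 16.5×26) is included at this height (area 429.00 mm²); the cube at (16, 15) is present — its section is the full 6×4.5 rectangle (area 27.00 mm²); the r=11 cylinder at (5.5, 5) gives a regular 12-gon of circumradius 11 (constant along its height) (area = (12/2)·11.000²·sin(360°/12) = 363.00 mm²); the cylinder at (-2, 0.5): section is a regular 12-gon, circumradius r=8.5 (area = (12/2)·8.500²·sin(360°/12) = 216.75 mm²); Combining (union): the regions partially overlap — summed areas 1035.75 mm² minus the doubly-counted overlap 350.38 mm² gives 685.37 mm² — area = 685.37 mm²; (whole slice rotated 80° about Z — lengths, areas and connectivity unchanged). So its area = 685.37 mm². Layer 35 (z = 9.8): the cube is present — its section is the full 16.5×26 rectangle (area 429.00 mm²); the 6×4.5 cube at (16, 15) contributes its full rectangle (area 27.00 mm²); the r=11 cylinder at (5.5, 5) contributes a regular 12-gon of circumradius 11 (area = (12/2)·11.000²·sin(360°/12) = 363.00 mm²); the cylinder at (-2, 0.5) is absent (z outside [15.5, 30.5]); Merging all regions: the regions partially overlap — summed areas 819.00 mm² minus the doubly-counted overlap 228.60 mm² gives 590.40 mm² — area = 590.40 mm²; (whole slice rotated 80° about Z — lengths, areas and connectivity unchanged). So its area = 590.40 mm². Layer 57 is larger (685.37 vs 590.40 mm²).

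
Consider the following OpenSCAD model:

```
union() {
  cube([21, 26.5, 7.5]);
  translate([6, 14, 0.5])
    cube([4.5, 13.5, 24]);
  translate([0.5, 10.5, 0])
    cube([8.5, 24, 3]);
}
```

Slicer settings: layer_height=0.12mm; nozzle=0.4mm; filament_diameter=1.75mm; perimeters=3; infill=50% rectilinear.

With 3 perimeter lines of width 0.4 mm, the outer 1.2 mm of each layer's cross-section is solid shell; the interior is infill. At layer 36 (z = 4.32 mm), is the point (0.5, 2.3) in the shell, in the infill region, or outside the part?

shell

At z = 4.32 mm: the 21×26.5 cube contributes its full rectangle; the 4.5×13.5 cube at (6, 14) contributes its full rectangle; the cube at (0.5, 10.5) does not reach this height (z outside [0, 3]); Combining (union): the regions partially overlap (shared area 56.25 mm²), so overlapping operands fuse into one piece — 1 connected region. Overall, the cross-section is a single solid region. The nearest boundary edge runs (0.00, 0.00)→(0.00, 26.50); distance from the point to it = 0.50 mm. The point is inside the cross-section, 0.50 mm from the nearest boundary — within the 1.2 mm shell band (3 × 0.4).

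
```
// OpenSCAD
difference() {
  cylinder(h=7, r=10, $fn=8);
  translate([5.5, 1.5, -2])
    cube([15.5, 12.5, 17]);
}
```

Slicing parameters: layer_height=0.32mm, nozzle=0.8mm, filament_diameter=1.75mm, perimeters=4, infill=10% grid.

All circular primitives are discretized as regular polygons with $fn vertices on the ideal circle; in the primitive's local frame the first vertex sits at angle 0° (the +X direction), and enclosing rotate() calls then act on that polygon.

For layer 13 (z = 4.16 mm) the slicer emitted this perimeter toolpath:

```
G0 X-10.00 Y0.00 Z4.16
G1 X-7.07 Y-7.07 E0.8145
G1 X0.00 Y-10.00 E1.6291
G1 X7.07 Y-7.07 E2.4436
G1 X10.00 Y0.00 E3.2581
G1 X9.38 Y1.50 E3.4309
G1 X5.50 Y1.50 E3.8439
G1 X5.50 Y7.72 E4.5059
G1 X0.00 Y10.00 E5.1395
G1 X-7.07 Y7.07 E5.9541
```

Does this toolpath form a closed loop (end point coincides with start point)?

no

Start point (G0): (-10.00, 0.00). End point (last G1): the path does not return to the start — open.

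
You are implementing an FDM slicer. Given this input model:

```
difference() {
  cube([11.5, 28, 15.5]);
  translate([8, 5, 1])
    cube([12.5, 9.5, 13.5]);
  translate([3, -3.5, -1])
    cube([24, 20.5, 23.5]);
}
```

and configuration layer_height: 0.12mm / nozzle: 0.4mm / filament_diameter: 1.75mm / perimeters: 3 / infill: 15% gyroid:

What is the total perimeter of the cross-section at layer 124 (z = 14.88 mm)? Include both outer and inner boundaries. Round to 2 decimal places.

At z = 14.88 mm: the cube (footprint 11.5×28) is included at this height (perimeter 79.00 mm); the cube at (8, 5) is not intersected at this z (z outside [1, 14.5]); the 24×20.5 cube at (3, -3.5) contributes its full rectangle (perimeter 89.00 mm); After the difference (first − rest): starting from the 11.5×28 cube, the 24×20.5 cube at (3, -3.5) partially overlaps it — only the 144.50 mm² overlap (of its 492.00 mm²) is removed, clipping the outline — boundary = 79.00 mm. Overall, the cross-section is a single solid region. Total boundary length (outer) = 79.00 mm.

79.00 mm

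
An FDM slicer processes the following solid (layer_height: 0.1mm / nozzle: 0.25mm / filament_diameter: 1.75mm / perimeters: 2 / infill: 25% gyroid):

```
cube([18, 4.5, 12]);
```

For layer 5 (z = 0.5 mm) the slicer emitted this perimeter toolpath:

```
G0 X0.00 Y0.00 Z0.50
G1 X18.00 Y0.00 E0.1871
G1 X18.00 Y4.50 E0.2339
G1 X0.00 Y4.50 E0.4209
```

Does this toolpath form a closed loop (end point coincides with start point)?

no

Start point (G0): (0.00, 0.00). End point (last G1): the path does not return to the start — open.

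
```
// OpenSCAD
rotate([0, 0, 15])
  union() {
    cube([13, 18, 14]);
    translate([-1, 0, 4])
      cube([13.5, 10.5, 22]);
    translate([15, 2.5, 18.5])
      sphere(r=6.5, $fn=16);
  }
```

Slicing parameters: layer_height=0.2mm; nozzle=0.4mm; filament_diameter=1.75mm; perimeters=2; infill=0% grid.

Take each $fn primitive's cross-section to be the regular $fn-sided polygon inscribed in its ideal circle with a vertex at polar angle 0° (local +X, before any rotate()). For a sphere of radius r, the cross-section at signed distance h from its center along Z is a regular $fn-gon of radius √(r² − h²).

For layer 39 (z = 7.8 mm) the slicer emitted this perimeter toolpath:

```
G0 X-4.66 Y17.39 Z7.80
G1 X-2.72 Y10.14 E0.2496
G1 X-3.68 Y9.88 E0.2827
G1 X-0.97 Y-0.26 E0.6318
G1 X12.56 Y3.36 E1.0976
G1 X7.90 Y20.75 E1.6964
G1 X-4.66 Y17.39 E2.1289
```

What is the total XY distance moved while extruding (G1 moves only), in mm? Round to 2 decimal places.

64.01 mm

Sum the Euclidean lengths of each G1 segment: total = 64.01 mm.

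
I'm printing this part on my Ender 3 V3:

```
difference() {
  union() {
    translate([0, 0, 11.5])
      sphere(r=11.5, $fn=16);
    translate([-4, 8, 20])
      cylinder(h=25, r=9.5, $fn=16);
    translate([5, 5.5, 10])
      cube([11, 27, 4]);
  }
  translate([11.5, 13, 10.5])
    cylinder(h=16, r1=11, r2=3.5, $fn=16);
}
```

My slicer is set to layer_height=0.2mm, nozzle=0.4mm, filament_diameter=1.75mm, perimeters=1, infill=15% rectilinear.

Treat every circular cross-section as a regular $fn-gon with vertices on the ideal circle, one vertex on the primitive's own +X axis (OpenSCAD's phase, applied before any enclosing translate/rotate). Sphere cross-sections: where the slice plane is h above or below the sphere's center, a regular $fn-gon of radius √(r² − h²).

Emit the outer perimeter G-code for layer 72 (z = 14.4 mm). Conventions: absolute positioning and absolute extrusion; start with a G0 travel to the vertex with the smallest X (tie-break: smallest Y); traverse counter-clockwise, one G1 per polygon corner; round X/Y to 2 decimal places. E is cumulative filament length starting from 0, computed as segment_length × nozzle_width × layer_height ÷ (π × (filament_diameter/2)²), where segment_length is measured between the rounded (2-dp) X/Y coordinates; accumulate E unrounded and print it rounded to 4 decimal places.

At z = 14.4 mm: the r=11.5 sphere contributes a regular 16-gon of circumradius √(11.5²−2.9²) = 11.128; the cylinder at (-4, 8) is absent (z outside [20, 45]); the cube at (5, 5.5) is not intersected at this z (z outside [10, 14]); Combining (union): only the r=11.5 sphere is present, so the union is just that shape — 1 connected region; the cone at (11.5, 13): at t=0.244 of its height the radius interpolates to r₁+(r₂−r₁)t = 9.172, giving a regular 16-gon of that circumradius; Taking the first minus the rest: starting from that combined region, the cone at (11.5, 13) partially overlaps it — only the 18.14 mm² overlap (of its 257.54 mm²) is removed, clipping the outline — 1 connected region. The outline is a single polygon with 18 vertices. Extrusion per mm of travel: 0.4 × 0.2 / (π × 0.875²) = 0.033260. Accumulating E over each segment gives final E = 2.3198.

G0 X-11.13 Y0.00 Z14.40
G1 X-10.28 Y-4.26 E0.1445
G1 X-7.87 Y-7.87 E0.2888
G1 X-4.26 Y-10.28 E0.4332
G1 X0.00 Y-11.13 E0.5777
G1 X4.26 Y-10.28 E0.7222
G1 X7.87 Y-7.87 E0.8665
G1 X10.28 Y-4.26 E1.0109
G1 X11.13 Y0.00 E1.1554
G1 X10.32 Y4.06 E1.2931
G1 X7.99 Y4.53 E1.3721
G1 X5.01 Y6.51 E1.4911
G1 X3.03 Y9.49 E1.6101
G1 X2.81 Y10.57 E1.6468
G1 X0.00 Y11.13 E1.7421
G1 X-4.26 Y10.28 E1.8866
G1 X-7.87 Y7.87 E2.0309
G1 X-10.28 Y4.26 E2.1753
G1 X-11.13 Y0.00 E2.3198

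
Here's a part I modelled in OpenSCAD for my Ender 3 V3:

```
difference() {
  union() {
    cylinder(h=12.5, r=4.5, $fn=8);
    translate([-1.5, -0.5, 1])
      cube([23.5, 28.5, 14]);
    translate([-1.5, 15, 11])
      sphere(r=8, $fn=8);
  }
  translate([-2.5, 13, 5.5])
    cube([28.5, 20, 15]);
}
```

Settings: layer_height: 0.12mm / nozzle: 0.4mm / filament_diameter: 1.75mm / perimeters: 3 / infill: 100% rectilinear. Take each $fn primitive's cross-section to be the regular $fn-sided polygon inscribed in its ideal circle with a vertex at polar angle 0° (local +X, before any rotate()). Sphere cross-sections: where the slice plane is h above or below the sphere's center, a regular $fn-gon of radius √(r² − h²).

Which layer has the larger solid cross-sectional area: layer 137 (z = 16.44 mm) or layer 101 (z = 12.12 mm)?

layer 101 (z = 12.12 mm)

Layer 137 (z = 16.44): the cylinder does not reach this height (z outside [0, 12.5]); the cube at (-1.5, -0.5) is not intersected at this z (z outside [1, 15]); the r=8 sphere at (-1.5, 15) slices to a regular 8-gon of circumradius 5.866 (√(r²−h²) with h=5.44 from center) (area = (8/2)·5.866²·sin(360°/8) = 97.32 mm²); Merging all regions: only the r=8 sphere at (-1.5, 15) is present, so the union is just that shape — area = 97.32 mm²; the cube at (-2.5, 13) (footprint 28.5×20) is included at this height (area 570.00 mm²); Subtracting the remaining from the first: starting from the result so far (97.32 mm²), the 28.5×20 cube at (-2.5, 13) partially overlaps it — only the 42.89 mm² overlap (of its 570.00 mm²) is removed, clipping the outline — area = 54.43 mm². So its area = 54.43 mm². Layer 101 (z = 12.12): the r=4.5 cylinder gives a regular 8-gon of circumradius 4.5 (constant along its height) (area = (8/2)·4.500²·sin(360°/8) = 57.28 mm²); the 23.5×28.5 cube at (-1.5, -0.5) contributes its full rectangle (area 669.75 mm²); the r=8 sphere at (-1.5, 15) contributes a regular 8-gon of circumradius √(8²−1.12²) = 7.921 (area = (8/2)·7.921²·sin(360°/8) = 177.47 mm²); Combining (union): the regions partially overlap — summed areas 904.50 mm² minus the doubly-counted overlap 112.29 mm² gives 792.21 mm² — area = 792.21 mm²; the 28.5×20 cube at (-2.5, 13) contributes its full rectangle (area 570.00 mm²); After the difference (first − rest): starting from the result so far (792.21 mm²), the 28.5×20 cube at (-2.5, 13) partially overlaps it — only the 362.21 mm² overlap (of its 570.00 mm²) is removed, clipping the outline — area = 430.00 mm². So its area = 430.00 mm². Layer 101 is larger (430.00 vs 54.43 mm²).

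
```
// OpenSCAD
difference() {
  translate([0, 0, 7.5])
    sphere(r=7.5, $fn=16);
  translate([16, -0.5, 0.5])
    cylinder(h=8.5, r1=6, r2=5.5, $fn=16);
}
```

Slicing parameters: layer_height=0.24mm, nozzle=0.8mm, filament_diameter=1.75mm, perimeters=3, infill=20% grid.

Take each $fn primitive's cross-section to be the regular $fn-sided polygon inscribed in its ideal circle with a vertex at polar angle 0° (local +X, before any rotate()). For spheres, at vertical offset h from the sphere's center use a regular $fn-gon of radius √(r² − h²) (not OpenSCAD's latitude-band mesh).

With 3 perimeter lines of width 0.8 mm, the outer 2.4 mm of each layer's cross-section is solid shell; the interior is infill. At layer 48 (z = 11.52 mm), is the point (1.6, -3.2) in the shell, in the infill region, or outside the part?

infill

At z = 11.52 mm: the r=7.5 sphere contributes a regular 16-gon of circumradius √(7.5²−4.02²) = 6.332; the cone at (16, -0.5) does not reach this height (z outside [0.5, 9]); Taking the first minus the rest: none of the subtracted shapes is present at this height, so the r=7.5 sphere is unchanged — 1 connected region. Overall, the cross-section is a single solid region. The nearest boundary edge runs (2.42, -5.85)→(4.48, -4.48); distance from the point to it = 2.66 mm. The point is inside the cross-section and 2.66 mm from the nearest boundary — more than the 2.4 mm shell width (3 × 0.8), so it's in the infill interior.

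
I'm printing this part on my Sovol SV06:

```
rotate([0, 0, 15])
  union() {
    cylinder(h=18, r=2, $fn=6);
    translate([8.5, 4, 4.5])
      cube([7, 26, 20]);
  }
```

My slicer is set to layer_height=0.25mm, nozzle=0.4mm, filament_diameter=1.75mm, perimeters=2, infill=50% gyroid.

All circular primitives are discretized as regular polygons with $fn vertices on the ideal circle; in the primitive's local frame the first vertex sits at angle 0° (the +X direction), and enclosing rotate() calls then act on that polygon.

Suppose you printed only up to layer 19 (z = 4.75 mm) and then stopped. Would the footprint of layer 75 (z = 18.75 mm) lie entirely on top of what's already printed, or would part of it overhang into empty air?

entirely on top

Compare the two slices. At z = 4.75: the r=2 cylinder gives a regular 6-gon of circumradius 2 (constant along its height) (area = (6/2)·2.000²·sin(360°/6) = 10.39 mm²); the cube at (8.5, 4) (footprint 7×26) is included at this height (area 182.00 mm²); Combining (union): the 2 present regions are separate (no shared area or edge), so areas and boundary lengths simply add and each stays a separate island — area = 192.39 mm²; (rotated 15° about Z; rotation is an isometry so areas/perimeters/island counts are preserved). At z = 18.75: the cylinder is absent (z outside [0, 18]); the 7×26 cube at (8.5, 4) contributes its full rectangle (area 182.00 mm²); Combining (union): only the 7×26 cube at (8.5, 4) is present, so the union is just that shape — area = 182.00 mm²; (whole slice rotated 15° about Z — lengths, areas and connectivity unchanged). Checking containment: the cross-section at z = 18.75 is a subset of the cross-section at z = 4.75.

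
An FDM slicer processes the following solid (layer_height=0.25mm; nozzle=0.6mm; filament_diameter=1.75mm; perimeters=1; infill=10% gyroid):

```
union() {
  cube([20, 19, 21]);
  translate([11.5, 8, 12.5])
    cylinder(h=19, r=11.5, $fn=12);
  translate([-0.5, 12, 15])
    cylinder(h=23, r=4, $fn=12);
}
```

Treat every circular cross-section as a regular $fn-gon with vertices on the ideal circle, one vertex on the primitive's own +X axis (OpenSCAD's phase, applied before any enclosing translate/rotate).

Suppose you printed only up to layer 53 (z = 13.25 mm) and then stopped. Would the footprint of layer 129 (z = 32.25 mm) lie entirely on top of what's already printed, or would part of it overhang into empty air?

Compare the two slices. At z = 13.25: the cube (footprint 20×19) is included at this height (area 380.00 mm²); the cylinder at (11.5, 8): section is a regular 12-gon, circumradius r=11.5 (area = (12/2)·11.500²·sin(360°/12) = 396.75 mm²); the cylinder at (-0.5, 12) is not intersected at this z (z outside [15, 38]); Merging all regions: the regions partially overlap — summed areas 776.75 mm² minus the doubly-counted overlap 332.82 mm² gives 443.93 mm² — area = 443.93 mm². At z = 32.25: the cube is not intersected at this z (z outside [0, 21]); the cylinder at (11.5, 8) is absent (z outside [12.5, 31.5]); the r=4 cylinder at (-0.5, 12) contributes a regular 12-gon of circumradius 4 (area = (12/2)·4.000²·sin(360°/12) = 48.00 mm²); Taking the union: only the r=4 cylinder at (-0.5, 12) is present, so the union is just that shape — area = 48.00 mm². Checking containment: at z = 32.25 the cross-section extends beyond the z = 13.25 cross-section by about 27.93 mm².

part overhangs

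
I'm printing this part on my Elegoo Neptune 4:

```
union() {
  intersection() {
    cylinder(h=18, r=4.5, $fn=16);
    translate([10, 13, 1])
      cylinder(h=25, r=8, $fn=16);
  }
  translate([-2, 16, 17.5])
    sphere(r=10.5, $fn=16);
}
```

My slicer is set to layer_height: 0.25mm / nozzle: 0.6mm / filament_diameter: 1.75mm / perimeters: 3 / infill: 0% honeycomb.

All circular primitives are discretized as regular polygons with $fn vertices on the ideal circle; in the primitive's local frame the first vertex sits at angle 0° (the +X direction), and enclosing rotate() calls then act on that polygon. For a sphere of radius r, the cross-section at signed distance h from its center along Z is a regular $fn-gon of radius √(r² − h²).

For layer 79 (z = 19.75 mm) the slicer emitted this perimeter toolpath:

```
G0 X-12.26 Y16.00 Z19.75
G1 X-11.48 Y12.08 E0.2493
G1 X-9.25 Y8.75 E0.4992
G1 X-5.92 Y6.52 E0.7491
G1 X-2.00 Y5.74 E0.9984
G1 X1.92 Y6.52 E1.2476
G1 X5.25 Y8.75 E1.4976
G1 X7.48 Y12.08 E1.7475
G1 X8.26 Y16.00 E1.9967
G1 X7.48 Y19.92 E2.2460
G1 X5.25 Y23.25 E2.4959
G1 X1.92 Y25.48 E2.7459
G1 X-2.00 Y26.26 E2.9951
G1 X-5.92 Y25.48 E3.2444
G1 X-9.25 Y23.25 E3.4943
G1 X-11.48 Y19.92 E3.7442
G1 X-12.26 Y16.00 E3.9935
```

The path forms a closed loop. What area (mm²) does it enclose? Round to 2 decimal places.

Apply the shoelace formula to the sequence of (X, Y) vertices; enclosed area = 322.12 mm².

322.12 mm²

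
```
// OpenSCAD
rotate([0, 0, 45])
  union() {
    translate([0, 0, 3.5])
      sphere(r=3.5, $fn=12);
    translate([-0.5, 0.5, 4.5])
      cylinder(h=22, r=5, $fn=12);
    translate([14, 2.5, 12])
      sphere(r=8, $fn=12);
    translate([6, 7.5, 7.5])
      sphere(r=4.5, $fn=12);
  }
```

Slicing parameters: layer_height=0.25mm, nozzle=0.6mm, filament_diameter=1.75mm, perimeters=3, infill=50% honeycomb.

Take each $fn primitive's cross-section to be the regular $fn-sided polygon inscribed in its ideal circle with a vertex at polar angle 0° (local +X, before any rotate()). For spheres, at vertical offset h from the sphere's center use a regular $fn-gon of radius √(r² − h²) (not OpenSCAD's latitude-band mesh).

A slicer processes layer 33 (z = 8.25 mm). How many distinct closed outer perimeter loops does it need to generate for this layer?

2

At z = 8.25 mm: the sphere is not intersected at this z (|z−center|=4.750 > r=3.5); the r=5 cylinder at (-0.5, 0.5) contributes a regular 12-gon of circumradius 5; the r=8 sphere at (14, 2.5) slices to a regular 12-gon of circumradius 7.067 (√(r²−h²) with h=3.75 from center); the r=4.5 sphere at (6, 7.5) contributes a regular 12-gon of circumradius √(4.5²−0.75²) = 4.437; Combining (union): the regions partially overlap (shared area 7.17 mm²), so overlapping operands fuse into one piece — 2 connected regions; (rotated 45° about Z; rotation is an isometry so areas/perimeters/island counts are preserved). The result has 2 disconnected regions.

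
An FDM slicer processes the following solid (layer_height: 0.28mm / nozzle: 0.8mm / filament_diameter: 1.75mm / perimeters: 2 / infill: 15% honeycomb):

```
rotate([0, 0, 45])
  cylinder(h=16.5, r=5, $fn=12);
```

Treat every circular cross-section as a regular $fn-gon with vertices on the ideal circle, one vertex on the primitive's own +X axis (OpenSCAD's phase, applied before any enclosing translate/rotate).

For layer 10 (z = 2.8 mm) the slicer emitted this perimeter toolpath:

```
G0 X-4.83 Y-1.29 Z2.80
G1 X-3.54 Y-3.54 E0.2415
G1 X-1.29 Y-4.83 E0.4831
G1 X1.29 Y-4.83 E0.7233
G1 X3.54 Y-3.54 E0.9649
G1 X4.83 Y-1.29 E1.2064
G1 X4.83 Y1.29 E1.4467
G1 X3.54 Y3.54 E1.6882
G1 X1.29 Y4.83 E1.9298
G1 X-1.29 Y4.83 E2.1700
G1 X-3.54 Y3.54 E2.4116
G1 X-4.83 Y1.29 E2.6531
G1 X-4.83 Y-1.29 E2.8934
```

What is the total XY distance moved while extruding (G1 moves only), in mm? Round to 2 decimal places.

31.07 mm

Sum the Euclidean lengths of each G1 segment: total = 31.07 mm.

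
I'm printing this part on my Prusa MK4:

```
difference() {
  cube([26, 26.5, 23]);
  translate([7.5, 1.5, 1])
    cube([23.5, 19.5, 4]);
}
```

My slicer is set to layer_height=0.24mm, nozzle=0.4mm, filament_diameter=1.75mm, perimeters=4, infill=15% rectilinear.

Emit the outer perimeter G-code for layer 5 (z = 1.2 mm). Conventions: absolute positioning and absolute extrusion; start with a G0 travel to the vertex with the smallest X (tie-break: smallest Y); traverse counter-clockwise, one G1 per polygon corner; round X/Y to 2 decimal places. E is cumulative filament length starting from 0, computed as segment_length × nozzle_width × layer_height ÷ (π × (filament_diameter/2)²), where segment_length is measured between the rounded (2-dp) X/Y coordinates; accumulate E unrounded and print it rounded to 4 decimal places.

G0 X0.00 Y0.00 Z1.20
G1 X26.00 Y0.00 E1.0377
G1 X26.00 Y1.50 E1.0976
G1 X7.50 Y1.50 E1.8360
G1 X7.50 Y21.00 E2.6142
G1 X26.00 Y21.00 E3.3526
G1 X26.00 Y26.50 E3.5721
G1 X0.00 Y26.50 E4.6099
G1 X0.00 Y0.00 E5.6675

At z = 1.2 mm: the cube is present — its section is the full 26×26.5 rectangle; the cube at (7.5, 1.5) (footprint 23.5×19.5) is included at this height; After the difference (first − rest): starting from the 26×26.5 cube, the 23.5×19.5 cube at (7.5, 1.5) partially overlaps it — only the 360.75 mm² overlap (of its 458.25 mm²) is removed, clipping the outline — 1 connected region. The outline is a single polygon with 8 vertices. Extrusion per mm of travel: 0.4 × 0.24 / (π × 0.875²) = 0.039912. Accumulating E over each segment gives final E = 5.6675.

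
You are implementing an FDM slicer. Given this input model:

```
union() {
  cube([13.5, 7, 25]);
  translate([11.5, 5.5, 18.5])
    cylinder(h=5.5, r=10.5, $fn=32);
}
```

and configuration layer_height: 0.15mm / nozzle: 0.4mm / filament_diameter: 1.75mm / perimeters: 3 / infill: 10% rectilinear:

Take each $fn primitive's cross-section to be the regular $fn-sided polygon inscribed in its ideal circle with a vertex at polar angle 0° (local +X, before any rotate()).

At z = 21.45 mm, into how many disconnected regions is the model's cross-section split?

1

At z = 21.45 mm: the 13.5×7 cube contributes its full rectangle; the r=10.5 cylinder at (11.5, 5.5) contributes a regular 32-gon of circumradius 10.5; Merging all regions: the regions partially overlap (shared area 84.43 mm²), so overlapping operands fuse into one piece — 1 connected region. The result has 1 disconnected region.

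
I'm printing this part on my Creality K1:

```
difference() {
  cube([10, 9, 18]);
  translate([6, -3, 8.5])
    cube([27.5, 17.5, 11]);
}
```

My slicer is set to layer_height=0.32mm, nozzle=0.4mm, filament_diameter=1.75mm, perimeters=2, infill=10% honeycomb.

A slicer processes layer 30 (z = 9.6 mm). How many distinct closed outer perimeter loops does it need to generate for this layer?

1

At z = 9.6 mm: the 10×9 cube contributes its full rectangle; the 27.5×17.5 cube at (6, -3) contributes its full rectangle; After the difference (first − rest): starting from the 10×9 cube, the 27.5×17.5 cube at (6, -3) partially overlaps it — only the 36.00 mm² overlap (of its 481.25 mm²) is removed, clipping the outline — 1 connected region. The result has 1 disconnected region.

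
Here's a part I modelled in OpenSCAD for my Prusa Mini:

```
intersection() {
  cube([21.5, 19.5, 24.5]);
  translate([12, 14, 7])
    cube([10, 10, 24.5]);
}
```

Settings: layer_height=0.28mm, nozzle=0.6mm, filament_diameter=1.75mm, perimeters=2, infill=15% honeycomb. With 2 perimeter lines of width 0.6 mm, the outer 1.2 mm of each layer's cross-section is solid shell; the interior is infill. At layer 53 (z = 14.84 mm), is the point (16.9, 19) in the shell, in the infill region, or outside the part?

At z = 14.84 mm: the cube (footprint 21.5×19.5) is included at this height; the 10×10 cube at (12, 14) contributes its full rectangle; Taking the intersection: the 10×10 cube at (12, 14) partially overlaps the 21.5×19.5 cube; clipping to the common part keeps 52.25 mm² — 1 connected region. Overall, the cross-section is a single solid region. The nearest boundary edge runs (12.00, 19.50)→(21.50, 19.50); distance from the point to it = 0.50 mm. The point is inside the cross-section, 0.50 mm from the nearest boundary — within the 1.2 mm shell band (2 × 0.6).

shell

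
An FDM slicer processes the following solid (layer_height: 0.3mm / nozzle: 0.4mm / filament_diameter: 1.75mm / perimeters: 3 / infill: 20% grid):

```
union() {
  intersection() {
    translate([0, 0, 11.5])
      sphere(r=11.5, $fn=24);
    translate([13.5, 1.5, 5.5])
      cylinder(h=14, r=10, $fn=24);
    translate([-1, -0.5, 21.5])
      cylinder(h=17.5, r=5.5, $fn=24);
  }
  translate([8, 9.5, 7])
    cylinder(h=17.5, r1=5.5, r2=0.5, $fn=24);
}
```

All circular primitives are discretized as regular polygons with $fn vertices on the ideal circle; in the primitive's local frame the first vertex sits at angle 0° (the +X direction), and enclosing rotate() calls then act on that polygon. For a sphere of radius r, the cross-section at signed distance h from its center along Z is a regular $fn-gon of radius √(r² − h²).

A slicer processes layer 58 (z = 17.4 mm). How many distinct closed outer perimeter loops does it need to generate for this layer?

1

At z = 17.4 mm: the sphere: section is a regular 24-gon, circumradius = √(r²−h²) = √(11.5²−5.9²) = 9.871; the cylinder at (13.5, 1.5): section is a regular 24-gon, circumradius r=10; the cylinder at (-1, -0.5) is absent (z outside [21.5, 39]); Taking the intersection: at least one operand is absent at this height, so nothing remains; the cone at (8, 9.5) (r1=5.5→r2=0.5) has section circumradius 2.529 here — a regular 24-gon; Merging all regions: only the cone at (8, 9.5) is present, so the union is just that shape — 1 connected region. The result has 1 disconnected region.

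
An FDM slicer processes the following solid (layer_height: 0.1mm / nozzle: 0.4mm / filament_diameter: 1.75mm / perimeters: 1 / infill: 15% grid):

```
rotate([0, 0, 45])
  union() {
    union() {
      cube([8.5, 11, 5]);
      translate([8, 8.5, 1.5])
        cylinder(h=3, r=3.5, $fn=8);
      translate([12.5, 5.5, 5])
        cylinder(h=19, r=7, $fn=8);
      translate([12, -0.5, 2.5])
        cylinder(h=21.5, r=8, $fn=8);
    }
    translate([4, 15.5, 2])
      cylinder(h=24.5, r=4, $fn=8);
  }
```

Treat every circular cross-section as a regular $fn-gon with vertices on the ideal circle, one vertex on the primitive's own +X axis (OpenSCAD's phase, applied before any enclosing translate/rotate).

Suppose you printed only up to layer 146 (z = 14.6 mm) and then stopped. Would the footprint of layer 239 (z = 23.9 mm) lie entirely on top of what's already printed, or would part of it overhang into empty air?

Compare the two slices. At z = 14.6: the cube is not intersected at this z (z outside [0, 5]); the cylinder at (8, 8.5) is not intersected at this z (z outside [1.5, 4.5]); the cylinder at (12.5, 5.5): section is a regular 8-gon, circumradius r=7 (area = (8/2)·7.000²·sin(360°/8) = 138.59 mm²); the r=8 cylinder at (12, -0.5) contributes a regular 8-gon of circumradius 8 (area = (8/2)·8.000²·sin(360°/8) = 181.02 mm²); Combining (union): the regions partially overlap — summed areas 319.61 mm² minus the doubly-counted overlap 75.75 mm² gives 243.86 mm² — area = 243.86 mm²; the r=4 cylinder at (4, 15.5) gives a regular 8-gon of circumradius 4 (constant along its height) (area = (8/2)·4.000²·sin(360°/8) = 45.25 mm²); Merging all regions: the 2 present regions are separate (no shared area or edge), so areas and boundary lengths simply add and each stays a separate island — area = 289.11 mm²; (rotated 45° about Z; rotation is an isometry so areas/perimeters/island counts are preserved). At z = 23.9: the cube does not reach this height (z outside [0, 5]); the cylinder at (8, 8.5) is not intersected at this z (z outside [1.5, 4.5]); the r=7 cylinder at (12.5, 5.5) contributes a regular 8-gon of circumradius 7 (area = (8/2)·7.000²·sin(360°/8) = 138.59 mm²); the r=8 cylinder at (12, -0.5) contributes a regular 8-gon of circumradius 8 (area = (8/2)·8.000²·sin(360°/8) = 181.02 mm²); Merging all regions: the regions partially overlap — summed areas 319.61 mm² minus the doubly-counted overlap 75.75 mm² gives 243.86 mm² — area = 243.86 mm²; the r=4 cylinder at (4, 15.5) contributes a regular 8-gon of circumradius 4 (area = (8/2)·4.000²·sin(360°/8) = 45.25 mm²); Merging all regions: the 2 present regions are separate (no shared area or edge), so areas and boundary lengths simply add and each stays a separate island — area = 289.11 mm²; (whole slice rotated 45° about Z — lengths, areas and connectivity unchanged). Checking containment: the cross-section at z = 23.9 is a subset of the cross-section at z = 14.6.

entirely on top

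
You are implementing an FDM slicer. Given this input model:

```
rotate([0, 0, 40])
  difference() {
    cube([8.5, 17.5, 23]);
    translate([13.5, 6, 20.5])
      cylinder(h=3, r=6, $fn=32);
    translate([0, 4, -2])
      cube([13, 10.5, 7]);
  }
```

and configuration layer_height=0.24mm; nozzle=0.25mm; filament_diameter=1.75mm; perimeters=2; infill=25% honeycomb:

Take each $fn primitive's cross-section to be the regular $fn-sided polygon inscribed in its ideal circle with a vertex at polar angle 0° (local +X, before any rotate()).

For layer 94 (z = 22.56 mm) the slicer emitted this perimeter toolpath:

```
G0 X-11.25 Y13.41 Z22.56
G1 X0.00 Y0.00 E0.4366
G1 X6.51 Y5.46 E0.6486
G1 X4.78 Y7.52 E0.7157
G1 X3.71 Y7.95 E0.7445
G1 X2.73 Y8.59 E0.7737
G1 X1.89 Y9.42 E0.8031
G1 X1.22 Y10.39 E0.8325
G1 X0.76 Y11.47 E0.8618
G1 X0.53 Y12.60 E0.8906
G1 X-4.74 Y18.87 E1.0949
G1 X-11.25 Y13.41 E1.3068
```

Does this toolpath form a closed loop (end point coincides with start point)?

Start point (G0): (-11.25, 13.41). End point (last G1): the path returns to the start — closed.

yes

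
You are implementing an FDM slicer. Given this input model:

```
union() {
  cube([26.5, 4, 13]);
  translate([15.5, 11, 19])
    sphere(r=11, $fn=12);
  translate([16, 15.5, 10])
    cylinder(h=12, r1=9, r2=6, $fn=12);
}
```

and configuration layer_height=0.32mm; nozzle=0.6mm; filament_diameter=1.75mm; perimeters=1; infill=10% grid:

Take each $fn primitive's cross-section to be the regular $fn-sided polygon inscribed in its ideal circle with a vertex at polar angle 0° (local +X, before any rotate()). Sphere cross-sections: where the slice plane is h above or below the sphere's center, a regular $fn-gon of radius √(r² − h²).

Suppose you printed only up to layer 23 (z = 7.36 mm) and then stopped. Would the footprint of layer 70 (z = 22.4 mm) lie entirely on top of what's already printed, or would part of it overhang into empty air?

Compare the two slices. At z = 7.36: the 26.5×4 cube contributes its full rectangle (area 106.00 mm²); the sphere at (15.5, 11) is absent (|z−center|=11.640 > r=11); the cone at (16, 15.5) does not reach this height (z outside [10, 22]); Merging all regions: only the 26.5×4 cube is present, so the union is just that shape — area = 106.00 mm². At z = 22.4: the cube does not reach this height (z outside [0, 13]); the r=11 sphere at (15.5, 11) contributes a regular 12-gon of circumradius √(11²−3.4²) = 10.461 (area = (12/2)·10.461²·sin(360°/12) = 328.32 mm²); the cone at (16, 15.5) is absent (z outside [10, 22]); Merging all regions: only the r=11 sphere at (15.5, 11) is present, so the union is just that shape — area = 328.32 mm². Checking containment: at z = 22.4 the cross-section extends beyond the z = 7.36 cross-section by about 295.20 mm².

part overhangs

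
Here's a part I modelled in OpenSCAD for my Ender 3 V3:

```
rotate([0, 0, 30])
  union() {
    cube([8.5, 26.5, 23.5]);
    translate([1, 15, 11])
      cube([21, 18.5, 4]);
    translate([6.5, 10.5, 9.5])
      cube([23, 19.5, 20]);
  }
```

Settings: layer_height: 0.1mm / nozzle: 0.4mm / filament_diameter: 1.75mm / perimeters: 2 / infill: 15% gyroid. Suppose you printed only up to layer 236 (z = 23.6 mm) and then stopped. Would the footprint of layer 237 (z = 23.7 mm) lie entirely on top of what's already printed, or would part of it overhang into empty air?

Compare the two slices. At z = 23.6: the cube is not intersected at this z (z outside [0, 23.5]); the cube at (1, 15) is not intersected at this z (z outside [11, 15]); the cube at (6.5, 10.5) (footprint 23×19.5) is included at this height (area 448.50 mm²); Combining (union): only the 23×19.5 cube at (6.5, 10.5) is present, so the union is just that shape — area = 448.50 mm²; (whole slice rotated 30° about Z — lengths, areas and connectivity unchanged). At z = 23.7: the cube is absent (z outside [0, 23.5]); the cube at (1, 15) does not reach this height (z outside [11, 15]); the 23×19.5 cube at (6.5, 10.5) contributes its full rectangle (area 448.50 mm²); Combining (union): only the 23×19.5 cube at (6.5, 10.5) is present, so the union is just that shape — area = 448.50 mm²; (whole slice rotated 30° about Z — lengths, areas and connectivity unchanged). Checking containment: the cross-section at z = 23.7 is a subset of the cross-section at z = 23.6.

entirely on top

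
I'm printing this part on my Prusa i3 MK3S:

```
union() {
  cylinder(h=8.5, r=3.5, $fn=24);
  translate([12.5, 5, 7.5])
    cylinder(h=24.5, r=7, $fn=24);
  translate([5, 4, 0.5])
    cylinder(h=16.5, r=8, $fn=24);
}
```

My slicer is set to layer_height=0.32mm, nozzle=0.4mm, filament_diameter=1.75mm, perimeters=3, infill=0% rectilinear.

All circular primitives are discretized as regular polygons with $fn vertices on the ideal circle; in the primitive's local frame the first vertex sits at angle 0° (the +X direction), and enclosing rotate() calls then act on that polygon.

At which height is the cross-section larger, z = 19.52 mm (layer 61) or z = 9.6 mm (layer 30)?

Layer 61 (z = 19.52): the cylinder is not intersected at this z (z outside [0, 8.5]); the r=7 cylinder at (12.5, 5) contributes a regular 24-gon of circumradius 7 (area = (24/2)·7.000²·sin(360°/24) = 152.19 mm²); the cylinder at (5, 4) does not reach this height (z outside [0.5, 17]); Taking the union: only the r=7 cylinder at (12.5, 5) is present, so the union is just that shape — area = 152.19 mm². So its area = 152.19 mm². Layer 30 (z = 9.6): the cylinder is absent (z outside [0, 8.5]); the r=7 cylinder at (12.5, 5) contributes a regular 24-gon of circumradius 7 (area = (24/2)·7.000²·sin(360°/24) = 152.19 mm²); the r=8 cylinder at (5, 4) contributes a regular 24-gon of circumradius 8 (area = (24/2)·8.000²·sin(360°/24) = 198.77 mm²); Merging all regions: the regions partially overlap — summed areas 350.96 mm² minus the doubly-counted overlap 66.57 mm² gives 284.38 mm² — area = 284.38 mm². So its area = 284.38 mm². Layer 30 is larger (284.38 vs 152.19 mm²).

layer 30 (z = 9.6 mm)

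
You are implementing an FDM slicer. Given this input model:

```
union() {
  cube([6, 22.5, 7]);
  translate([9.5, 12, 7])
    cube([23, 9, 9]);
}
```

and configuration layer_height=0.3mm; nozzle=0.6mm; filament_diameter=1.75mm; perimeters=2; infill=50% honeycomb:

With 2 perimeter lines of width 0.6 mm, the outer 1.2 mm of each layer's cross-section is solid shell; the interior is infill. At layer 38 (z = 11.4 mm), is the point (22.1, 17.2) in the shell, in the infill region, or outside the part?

At z = 11.4 mm: the cube is absent (z outside [0, 7]); the 23×9 cube at (9.5, 12) contributes its full rectangle; Merging all regions: only the 23×9 cube at (9.5, 12) is present, so the union is just that shape — 1 connected region. Overall, the cross-section is a single solid region. The nearest boundary edge runs (32.50, 21.00)→(9.50, 21.00); distance from the point to it = 3.80 mm. The point is inside the cross-section and 3.80 mm from the nearest boundary — more than the 1.2 mm shell width (2 × 0.6), so it's in the infill interior.

infill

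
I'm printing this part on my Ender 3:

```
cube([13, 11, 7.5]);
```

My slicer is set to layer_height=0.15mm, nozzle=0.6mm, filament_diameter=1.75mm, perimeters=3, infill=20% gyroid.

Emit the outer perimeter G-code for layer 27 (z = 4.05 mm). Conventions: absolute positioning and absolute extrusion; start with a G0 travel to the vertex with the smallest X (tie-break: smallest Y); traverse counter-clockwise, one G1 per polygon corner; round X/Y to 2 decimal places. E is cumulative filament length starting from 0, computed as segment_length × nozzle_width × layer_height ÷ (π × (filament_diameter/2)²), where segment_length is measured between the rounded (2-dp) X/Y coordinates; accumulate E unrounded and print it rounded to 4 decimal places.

At z = 4.05 mm: the cube (footprint 13×11) is included at this height. The outline is a single polygon with 4 vertices. Extrusion per mm of travel: 0.6 × 0.15 / (π × 0.875²) = 0.037418. Accumulating E over each segment gives final E = 1.7960.

G0 X0.00 Y0.00 Z4.05
G1 X13.00 Y0.00 E0.4864
G1 X13.00 Y11.00 E0.8980
G1 X0.00 Y11.00 E1.3845
G1 X0.00 Y0.00 E1.7960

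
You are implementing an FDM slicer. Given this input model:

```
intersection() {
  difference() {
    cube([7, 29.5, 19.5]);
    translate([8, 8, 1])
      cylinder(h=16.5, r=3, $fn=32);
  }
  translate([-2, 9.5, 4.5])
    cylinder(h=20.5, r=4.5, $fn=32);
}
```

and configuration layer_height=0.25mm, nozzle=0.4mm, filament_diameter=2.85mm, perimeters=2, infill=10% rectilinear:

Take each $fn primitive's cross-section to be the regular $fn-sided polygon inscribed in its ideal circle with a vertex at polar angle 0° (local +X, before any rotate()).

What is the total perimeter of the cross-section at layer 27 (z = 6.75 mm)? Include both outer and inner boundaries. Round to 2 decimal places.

At z = 6.75 mm: the 7×29.5 cube contributes its full rectangle (perimeter 73.00 mm); the r=3 cylinder at (8, 8) contributes a regular 32-gon of circumradius 3 (perimeter = 2·32·3.000·sin(180°/32) = 18.82 mm); After the difference (first − rest): starting from the 7×29.5 cube, the r=3 cylinder at (8, 8) partially overlaps it — only the 8.18 mm² overlap (of its 28.09 mm²) is removed, clipping the outline — boundary = 74.73 mm; the r=4.5 cylinder at (-2, 9.5) gives a regular 32-gon of circumradius 4.5 (constant along its height) (perimeter = 2·32·4.500·sin(180°/32) = 28.23 mm); Taking the intersection: the r=4.5 cylinder at (-2, 9.5) partially overlaps the result so far; clipping to the common part keeps 14.27 mm² — boundary = 17.97 mm. Overall, the cross-section is a single solid region. Total boundary length (outer) = 17.97 mm.

17.97 mm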